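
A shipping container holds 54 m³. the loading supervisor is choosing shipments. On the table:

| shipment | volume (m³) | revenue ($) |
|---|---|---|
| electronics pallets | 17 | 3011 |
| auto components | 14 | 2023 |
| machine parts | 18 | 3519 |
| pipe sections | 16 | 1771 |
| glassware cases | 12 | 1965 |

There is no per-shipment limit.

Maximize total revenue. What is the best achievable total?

Ranking by ratio (revenue/m³): machine parts 195.50, electronics pallets 177.12, glassware cases 163.75, auto components 144.50.
3×machine parts uses 54 of the 54 m³ and totals 10557.
That's the maximum — no swap from here does better than 10557.

10557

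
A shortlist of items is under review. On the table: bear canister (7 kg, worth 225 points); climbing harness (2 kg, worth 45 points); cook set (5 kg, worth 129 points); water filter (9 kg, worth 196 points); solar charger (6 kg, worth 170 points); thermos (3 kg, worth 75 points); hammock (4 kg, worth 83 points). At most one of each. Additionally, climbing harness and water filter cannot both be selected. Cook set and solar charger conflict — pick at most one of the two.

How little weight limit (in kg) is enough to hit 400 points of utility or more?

15

Need the lightest bundle worth ≥ 400.
Taking bear canister + climbing harness + solar charger gives 440 (≥ 400) for 15 kg.
Any bundle with less than 15 kg falls short of 400.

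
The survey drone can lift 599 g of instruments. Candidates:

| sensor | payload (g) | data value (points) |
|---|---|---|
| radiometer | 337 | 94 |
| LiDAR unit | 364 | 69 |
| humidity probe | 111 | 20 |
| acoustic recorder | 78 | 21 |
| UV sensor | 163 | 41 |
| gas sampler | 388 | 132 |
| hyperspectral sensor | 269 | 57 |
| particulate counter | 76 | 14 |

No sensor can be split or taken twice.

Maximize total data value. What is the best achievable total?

173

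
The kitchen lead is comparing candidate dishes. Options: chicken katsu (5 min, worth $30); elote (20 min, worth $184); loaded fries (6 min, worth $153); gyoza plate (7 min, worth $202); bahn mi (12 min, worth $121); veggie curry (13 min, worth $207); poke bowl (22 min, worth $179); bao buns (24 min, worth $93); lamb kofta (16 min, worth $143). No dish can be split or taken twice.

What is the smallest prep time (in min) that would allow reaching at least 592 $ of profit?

Look for the lowest-prep combination reaching 592.
chicken katsu + loaded fries + gyoza plate + veggie curry: 592 profit at 31 min.
Any bundle with less than 31 min falls short of 592.

31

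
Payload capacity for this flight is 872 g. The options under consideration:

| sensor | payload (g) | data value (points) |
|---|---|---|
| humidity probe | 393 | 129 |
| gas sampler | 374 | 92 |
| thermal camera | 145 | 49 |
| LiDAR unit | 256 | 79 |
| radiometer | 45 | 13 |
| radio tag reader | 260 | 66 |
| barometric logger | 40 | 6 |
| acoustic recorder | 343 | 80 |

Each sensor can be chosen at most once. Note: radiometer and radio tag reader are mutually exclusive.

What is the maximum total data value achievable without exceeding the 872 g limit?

270

The ratio ordering already packs tightly: humidity probe + thermal camera + LiDAR unit + radiometer, 839 g, 270.
Next best is humidity probe + thermal camera + LiDAR unit + barometric logger at 263 (834 g) — short by 7.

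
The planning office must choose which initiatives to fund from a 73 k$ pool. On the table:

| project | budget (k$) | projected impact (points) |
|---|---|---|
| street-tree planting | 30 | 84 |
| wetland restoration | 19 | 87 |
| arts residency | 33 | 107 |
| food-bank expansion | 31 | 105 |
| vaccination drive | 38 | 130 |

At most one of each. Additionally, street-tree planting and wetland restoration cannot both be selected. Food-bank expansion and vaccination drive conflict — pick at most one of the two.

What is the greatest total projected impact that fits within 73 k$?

237

By projected impact per k$: wetland restoration 4.58, vaccination drive 3.42, food-bank expansion 3.39, arts residency 3.24 lead.
Taking the top-ratio projects first gives wetland restoration + vaccination drive for 217 (57 k$).
Dropping wetland restoration frees 19 k$; slotting in arts residency (33 k$) lifts the total to 237 at 71 k$.
The closest alternative, wetland restoration + vaccination drive, reaches only 217.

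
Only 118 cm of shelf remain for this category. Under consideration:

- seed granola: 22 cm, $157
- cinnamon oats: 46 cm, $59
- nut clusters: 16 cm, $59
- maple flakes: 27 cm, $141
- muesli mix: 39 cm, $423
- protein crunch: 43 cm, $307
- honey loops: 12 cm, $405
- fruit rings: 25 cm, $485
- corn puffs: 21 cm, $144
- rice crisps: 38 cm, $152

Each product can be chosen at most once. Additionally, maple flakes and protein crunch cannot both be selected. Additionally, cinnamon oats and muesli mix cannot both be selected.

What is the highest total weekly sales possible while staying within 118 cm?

1529

Best packing: seed granola + nut clusters + muesli mix + honey loops + fruit rings — 114 cm, 1529 total.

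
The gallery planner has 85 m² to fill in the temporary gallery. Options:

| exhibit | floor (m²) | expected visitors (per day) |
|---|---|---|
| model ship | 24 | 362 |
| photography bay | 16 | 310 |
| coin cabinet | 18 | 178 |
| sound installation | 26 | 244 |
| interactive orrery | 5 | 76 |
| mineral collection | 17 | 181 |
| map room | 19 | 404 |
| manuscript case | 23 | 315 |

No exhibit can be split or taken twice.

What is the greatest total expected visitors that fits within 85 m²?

1391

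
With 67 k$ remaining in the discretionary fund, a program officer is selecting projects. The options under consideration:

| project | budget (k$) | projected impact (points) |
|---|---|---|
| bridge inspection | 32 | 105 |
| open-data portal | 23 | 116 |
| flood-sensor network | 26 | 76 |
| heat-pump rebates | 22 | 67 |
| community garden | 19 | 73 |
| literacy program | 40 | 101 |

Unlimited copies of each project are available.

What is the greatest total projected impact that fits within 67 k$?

305

Best packing: 2×open-data portal + community garden — 65 k$, 305 total.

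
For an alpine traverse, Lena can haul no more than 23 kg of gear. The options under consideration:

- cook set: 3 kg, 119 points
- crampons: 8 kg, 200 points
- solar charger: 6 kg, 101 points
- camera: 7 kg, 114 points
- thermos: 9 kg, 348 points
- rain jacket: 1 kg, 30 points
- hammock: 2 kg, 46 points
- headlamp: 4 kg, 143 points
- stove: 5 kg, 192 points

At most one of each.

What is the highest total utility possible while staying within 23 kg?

848

The ratio heuristic lands on cook set + thermos + rain jacket + headlamp + stove (832) but leaves 1 kg idle.
Dropping rain jacket frees 1 kg; slotting in hammock (2 kg) lifts the total to 848 at 23 kg.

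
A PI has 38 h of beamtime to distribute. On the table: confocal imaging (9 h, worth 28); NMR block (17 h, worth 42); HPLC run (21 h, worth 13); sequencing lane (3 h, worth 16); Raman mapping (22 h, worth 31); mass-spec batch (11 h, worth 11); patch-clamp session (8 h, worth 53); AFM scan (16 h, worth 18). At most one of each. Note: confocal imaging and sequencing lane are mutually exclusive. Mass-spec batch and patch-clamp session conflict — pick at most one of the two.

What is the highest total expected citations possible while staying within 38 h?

123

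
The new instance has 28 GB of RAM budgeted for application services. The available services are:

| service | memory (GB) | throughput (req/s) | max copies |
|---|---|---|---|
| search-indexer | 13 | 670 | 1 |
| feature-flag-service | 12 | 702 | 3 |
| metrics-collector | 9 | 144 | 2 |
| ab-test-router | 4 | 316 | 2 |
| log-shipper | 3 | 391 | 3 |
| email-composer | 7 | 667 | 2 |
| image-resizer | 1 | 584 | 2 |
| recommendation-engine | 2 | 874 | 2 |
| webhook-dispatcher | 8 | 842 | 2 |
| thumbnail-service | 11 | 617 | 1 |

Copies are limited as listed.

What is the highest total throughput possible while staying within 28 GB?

5382

Density check — image-resizer 584.00, recommendation-engine 437.00, log-shipper 130.33, webhook-dispatcher 105.25 are the best per GB.
Greedy by ratio would take ab-test-router + 3×log-shipper + 2×image-resizer + 2×recommendation-engine + webhook-dispatcher: 27 GB used, total 5247.
Dropping ab-test-router and log-shipper frees 7 GB; slotting in webhook-dispatcher (8 GB) lifts the total to 5382 at 28 GB.
Nothing else within 28 GB beats 5382.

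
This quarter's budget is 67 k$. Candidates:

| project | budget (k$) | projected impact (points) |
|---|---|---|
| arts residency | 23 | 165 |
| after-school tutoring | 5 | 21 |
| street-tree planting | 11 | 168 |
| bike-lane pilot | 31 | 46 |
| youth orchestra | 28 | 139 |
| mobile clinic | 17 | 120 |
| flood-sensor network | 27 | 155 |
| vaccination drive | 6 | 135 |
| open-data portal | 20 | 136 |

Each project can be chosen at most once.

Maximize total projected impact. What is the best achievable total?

Greedy by ratio would take arts residency + after-school tutoring + street-tree planting + mobile clinic + vaccination drive: 62 k$ used, total 609.
The 17 k$ tied up in mobile clinic is better spent on open-data portal — total rises to 625 (65 k$).
The closest alternative, arts residency + street-tree planting + flood-sensor network + vaccination drive, reaches only 623.

625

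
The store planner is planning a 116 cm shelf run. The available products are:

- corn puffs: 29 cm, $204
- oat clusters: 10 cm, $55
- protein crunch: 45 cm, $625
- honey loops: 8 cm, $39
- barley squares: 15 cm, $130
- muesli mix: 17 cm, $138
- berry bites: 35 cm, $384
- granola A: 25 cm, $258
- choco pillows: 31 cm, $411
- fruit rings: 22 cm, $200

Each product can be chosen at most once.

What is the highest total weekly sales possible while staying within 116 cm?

A density-first pass picks protein crunch + berry bites + choco pillows — 1420 at 111 cm.
Replace berry bites with barley squares + granola A: the trade gains 4 net, giving 1424 at 116 cm.

1424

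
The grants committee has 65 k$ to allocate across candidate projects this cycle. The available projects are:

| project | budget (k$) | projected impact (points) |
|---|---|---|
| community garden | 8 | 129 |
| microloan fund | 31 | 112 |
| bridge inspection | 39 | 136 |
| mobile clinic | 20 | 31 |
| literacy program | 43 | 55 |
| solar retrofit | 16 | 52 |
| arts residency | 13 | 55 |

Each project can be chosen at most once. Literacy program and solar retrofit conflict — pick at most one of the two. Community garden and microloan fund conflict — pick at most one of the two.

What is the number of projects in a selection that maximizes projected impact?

Best achievable projected impact is 320.
For example community garden + bridge inspection + arts residency achieves it, using 60 k$.
Any selection reaching 320 contains exactly 3 projects.

3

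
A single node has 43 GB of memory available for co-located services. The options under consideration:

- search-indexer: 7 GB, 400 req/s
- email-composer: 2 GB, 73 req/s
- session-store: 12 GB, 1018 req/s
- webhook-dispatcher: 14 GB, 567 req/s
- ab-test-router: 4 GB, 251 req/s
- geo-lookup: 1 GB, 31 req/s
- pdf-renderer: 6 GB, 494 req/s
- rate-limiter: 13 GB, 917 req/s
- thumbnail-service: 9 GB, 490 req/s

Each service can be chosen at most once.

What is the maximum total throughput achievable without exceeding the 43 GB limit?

By throughput per GB: session-store 84.83, pdf-renderer 82.33, rate-limiter 70.54, ab-test-router 62.75 lead.
Search-indexer + session-store + ab-test-router + geo-lookup + pdf-renderer + rate-limiter uses 43 of the 43 GB and totals 3111.

3111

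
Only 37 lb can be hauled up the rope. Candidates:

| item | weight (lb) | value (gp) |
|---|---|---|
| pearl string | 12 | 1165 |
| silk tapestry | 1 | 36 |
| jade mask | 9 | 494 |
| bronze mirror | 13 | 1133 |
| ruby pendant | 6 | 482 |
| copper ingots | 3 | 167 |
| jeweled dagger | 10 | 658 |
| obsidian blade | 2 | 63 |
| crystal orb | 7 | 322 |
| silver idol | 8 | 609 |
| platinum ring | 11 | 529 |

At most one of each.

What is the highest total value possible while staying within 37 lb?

3110

Taking the top-ratio items first gives pearl string + silk tapestry + bronze mirror + ruby pendant + copper ingots + obsidian blade for 3046 (37 lb).
Replace ruby pendant and obsidian blade with silver idol: the trade gains 64 net, giving 3110 at 37 lb.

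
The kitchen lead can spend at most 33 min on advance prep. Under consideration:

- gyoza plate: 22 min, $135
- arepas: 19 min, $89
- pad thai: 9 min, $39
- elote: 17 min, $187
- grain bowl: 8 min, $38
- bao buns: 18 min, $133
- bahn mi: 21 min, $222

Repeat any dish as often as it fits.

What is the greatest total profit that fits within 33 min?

263

By profit per min: elote 11.00, bahn mi 10.57, bao buns 7.39, gyoza plate 6.14 lead.
Best packing: elote + 2×grain bowl — 33 min, 263 total.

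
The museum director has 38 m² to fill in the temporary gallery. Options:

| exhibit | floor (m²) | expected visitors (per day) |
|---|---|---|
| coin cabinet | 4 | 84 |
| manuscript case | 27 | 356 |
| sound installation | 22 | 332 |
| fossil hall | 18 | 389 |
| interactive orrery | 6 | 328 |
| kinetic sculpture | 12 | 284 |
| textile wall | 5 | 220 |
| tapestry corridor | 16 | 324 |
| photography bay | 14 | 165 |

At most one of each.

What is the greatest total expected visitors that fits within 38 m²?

1021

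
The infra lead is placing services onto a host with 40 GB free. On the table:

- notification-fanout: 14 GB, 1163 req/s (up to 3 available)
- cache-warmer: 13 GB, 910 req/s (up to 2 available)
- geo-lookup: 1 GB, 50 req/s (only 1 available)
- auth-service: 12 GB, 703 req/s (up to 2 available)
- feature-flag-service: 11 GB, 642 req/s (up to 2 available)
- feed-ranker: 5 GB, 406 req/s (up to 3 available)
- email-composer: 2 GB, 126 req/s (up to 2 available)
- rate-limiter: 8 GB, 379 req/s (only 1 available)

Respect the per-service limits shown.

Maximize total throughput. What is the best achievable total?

3264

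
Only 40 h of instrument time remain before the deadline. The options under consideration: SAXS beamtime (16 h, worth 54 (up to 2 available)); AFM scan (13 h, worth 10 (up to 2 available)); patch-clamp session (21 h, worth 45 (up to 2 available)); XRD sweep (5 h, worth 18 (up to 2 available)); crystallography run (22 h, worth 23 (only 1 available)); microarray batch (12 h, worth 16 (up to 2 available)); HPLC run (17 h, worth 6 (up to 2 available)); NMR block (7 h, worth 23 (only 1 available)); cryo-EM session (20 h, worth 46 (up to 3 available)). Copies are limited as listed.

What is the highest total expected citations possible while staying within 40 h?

Ranking by ratio (expected citations/h): XRD sweep 3.60, SAXS beamtime 3.38, NMR block 3.29.
Greedy by ratio would take SAXS beamtime + 2×XRD sweep + NMR block: 33 h used, total 113.
The 10 h tied up in 2×XRD sweep is better spent on SAXS beamtime — total rises to 131 (39 h).
The spare 1 h is too small for any remaining experiment, and no exchange beats 131.

131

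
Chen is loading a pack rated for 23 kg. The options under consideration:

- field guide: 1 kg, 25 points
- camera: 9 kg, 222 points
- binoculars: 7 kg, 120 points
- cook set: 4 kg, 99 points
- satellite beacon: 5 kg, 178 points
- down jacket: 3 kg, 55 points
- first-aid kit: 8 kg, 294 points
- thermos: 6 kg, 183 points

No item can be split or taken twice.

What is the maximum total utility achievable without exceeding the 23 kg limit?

754

A density-first pass picks field guide + satellite beacon + down jacket + first-aid kit + thermos — 735 at 23 kg.
Dropping field guide and down jacket frees 4 kg; slotting in cook set (4 kg) lifts the total to 754 at 23 kg.
That's the maximum — no swap from here does better than 754.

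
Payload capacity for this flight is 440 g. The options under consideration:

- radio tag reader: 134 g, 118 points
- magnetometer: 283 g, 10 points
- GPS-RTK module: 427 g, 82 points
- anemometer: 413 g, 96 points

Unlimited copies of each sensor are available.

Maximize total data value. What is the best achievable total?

354

Taking 3×radio tag reader: 402 g used, 354 in data value.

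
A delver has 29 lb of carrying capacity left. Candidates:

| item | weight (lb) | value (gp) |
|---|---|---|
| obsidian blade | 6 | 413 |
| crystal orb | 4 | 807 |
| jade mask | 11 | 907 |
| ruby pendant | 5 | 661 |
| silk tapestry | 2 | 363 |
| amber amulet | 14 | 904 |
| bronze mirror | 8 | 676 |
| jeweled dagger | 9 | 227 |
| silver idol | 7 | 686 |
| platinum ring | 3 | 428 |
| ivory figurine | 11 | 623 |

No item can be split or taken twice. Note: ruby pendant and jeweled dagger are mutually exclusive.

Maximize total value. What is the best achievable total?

3621

The ratio ordering already packs tightly: crystal orb + ruby pendant + silk tapestry + bronze mirror + silver idol + platinum ring, 29 lb, 3621.
Runner-up crystal orb + jade mask + ruby pendant + silk tapestry + silver idol tops out at 3424.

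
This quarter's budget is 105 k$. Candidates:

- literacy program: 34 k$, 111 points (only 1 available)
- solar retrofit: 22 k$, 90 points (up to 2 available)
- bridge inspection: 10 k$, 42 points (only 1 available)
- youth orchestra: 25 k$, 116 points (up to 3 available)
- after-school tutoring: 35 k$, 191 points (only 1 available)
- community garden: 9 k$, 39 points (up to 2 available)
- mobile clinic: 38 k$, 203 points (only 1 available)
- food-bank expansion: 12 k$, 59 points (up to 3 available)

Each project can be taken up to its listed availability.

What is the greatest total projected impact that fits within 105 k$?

534

Greedy by ratio would take after-school tutoring + mobile clinic + 2×food-bank expansion: 97 k$ used, total 512.
The 12 k$ tied up in food-bank expansion is better spent on bridge inspection + community garden — total rises to 534 (104 k$).
No other feasible combination exceeds 534.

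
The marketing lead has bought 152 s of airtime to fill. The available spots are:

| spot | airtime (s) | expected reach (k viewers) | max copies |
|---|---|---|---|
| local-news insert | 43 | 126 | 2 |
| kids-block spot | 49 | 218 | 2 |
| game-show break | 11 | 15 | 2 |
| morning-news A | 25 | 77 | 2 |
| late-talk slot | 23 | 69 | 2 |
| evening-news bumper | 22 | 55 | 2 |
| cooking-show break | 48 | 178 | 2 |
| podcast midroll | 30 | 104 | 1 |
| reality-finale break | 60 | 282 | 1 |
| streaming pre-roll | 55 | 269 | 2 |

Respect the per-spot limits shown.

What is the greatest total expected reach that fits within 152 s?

The ratio heuristic lands on game-show break + podcast midroll + 2×streaming pre-roll (657) but leaves 1 s idle.
Using the slack differently, kids-block spot + cooking-show break + streaming pre-roll comes to 665 at 152 s.

665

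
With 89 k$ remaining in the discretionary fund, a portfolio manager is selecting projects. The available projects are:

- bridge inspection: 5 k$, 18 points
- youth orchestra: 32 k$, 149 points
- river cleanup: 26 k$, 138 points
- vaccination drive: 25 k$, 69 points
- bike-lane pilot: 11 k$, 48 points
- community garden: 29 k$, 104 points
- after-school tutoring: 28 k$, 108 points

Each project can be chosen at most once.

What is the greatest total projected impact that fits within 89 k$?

395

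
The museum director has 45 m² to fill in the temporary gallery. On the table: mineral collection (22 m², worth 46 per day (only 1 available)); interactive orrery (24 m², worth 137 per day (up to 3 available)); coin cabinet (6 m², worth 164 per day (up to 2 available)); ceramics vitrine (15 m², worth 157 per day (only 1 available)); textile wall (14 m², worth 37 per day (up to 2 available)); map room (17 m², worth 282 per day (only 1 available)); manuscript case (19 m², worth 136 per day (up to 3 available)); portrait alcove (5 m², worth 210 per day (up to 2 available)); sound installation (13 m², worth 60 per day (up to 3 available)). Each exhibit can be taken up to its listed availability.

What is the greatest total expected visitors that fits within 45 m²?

1030

The ratio ordering already packs tightly: 2×coin cabinet + map room + 2×portrait alcove, 39 m², 1030.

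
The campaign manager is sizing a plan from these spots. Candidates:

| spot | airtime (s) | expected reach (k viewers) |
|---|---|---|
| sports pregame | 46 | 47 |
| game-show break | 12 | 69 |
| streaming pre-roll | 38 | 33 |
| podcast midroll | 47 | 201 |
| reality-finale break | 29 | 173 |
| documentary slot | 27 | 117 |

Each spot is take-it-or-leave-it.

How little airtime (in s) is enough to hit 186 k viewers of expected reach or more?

39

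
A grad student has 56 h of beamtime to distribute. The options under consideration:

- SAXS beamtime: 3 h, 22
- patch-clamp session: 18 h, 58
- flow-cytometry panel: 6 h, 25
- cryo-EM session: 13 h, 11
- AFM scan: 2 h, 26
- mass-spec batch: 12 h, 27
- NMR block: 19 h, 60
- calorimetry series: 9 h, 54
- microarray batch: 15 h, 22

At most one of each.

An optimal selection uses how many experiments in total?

Best achievable expected citations is 223.
patch-clamp session + flow-cytometry panel + AFM scan + NMR block + calorimetry series hits 223 at 54 h.
Any selection reaching 223 contains exactly 5 experiments.

5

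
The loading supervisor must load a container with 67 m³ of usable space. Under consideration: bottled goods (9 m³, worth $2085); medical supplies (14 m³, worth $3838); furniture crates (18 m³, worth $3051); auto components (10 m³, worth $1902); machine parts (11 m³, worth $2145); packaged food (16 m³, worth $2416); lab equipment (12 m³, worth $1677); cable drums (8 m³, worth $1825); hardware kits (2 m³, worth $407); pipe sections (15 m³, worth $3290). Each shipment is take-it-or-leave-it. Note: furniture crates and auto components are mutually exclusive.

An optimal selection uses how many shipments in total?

6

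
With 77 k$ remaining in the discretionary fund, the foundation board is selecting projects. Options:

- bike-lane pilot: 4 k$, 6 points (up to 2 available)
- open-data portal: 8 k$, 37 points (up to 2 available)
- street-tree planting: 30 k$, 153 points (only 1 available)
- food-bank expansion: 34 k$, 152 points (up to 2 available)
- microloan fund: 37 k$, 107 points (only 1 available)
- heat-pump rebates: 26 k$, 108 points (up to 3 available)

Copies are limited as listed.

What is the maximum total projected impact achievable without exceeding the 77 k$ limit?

348

By projected impact per k$: street-tree planting 5.10, open-data portal 4.62, food-bank expansion 4.47 lead.
Greedy by ratio would take bike-lane pilot + 2×open-data portal + street-tree planting + heat-pump rebates: 76 k$ used, total 341.
Replace open-data portal and heat-pump rebates with food-bank expansion: the trade gains 7 net, giving 348 at 76 k$.
No other feasible combination exceeds 348.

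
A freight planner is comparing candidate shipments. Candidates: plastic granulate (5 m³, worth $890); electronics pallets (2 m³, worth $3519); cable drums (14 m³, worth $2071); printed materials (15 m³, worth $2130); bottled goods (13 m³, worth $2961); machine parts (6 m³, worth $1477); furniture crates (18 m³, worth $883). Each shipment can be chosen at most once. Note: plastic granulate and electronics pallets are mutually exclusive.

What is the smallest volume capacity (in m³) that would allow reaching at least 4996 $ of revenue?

8

Look for the lowest-volume combination reaching 4996.
electronics pallets + machine parts: 4996 revenue at 8 m³.
No combination under 8 m³ hits 4996.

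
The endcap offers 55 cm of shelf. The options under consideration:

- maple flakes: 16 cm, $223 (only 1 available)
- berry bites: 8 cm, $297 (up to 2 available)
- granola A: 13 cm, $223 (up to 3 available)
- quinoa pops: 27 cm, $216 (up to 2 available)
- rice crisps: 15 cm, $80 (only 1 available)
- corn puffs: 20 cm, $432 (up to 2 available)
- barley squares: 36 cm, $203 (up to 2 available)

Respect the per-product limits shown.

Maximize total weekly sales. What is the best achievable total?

A density-first pass picks 2×berry bites + granola A + corn puffs — 1249 at 49 cm.
The 20 cm tied up in corn puffs is better spent on 2×granola A — total rises to 1263 (55 cm).
Every other selection either busts 55 cm or exceeds an availability limit or fails to beat 1263.

1263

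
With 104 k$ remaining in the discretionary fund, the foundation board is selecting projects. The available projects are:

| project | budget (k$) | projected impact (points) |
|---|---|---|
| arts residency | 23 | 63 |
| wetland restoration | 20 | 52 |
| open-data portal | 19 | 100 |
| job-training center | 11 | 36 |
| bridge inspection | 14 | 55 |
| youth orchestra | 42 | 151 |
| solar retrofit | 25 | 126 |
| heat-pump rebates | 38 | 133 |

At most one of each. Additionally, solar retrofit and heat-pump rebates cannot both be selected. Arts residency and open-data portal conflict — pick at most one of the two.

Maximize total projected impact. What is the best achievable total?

432

Density check — open-data portal 5.26, solar retrofit 5.04, bridge inspection 3.93, youth orchestra 3.60 are the best per k$.
Best packing: open-data portal + bridge inspection + youth orchestra + solar retrofit — 100 k$, 432 total.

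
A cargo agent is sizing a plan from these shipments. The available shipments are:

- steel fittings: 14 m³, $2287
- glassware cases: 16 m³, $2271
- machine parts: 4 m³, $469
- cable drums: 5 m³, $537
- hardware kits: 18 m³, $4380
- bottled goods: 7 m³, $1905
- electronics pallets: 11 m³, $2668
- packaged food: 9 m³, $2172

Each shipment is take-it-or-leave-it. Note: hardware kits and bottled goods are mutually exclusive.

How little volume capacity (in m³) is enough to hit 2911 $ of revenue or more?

Need the lightest bundle worth ≥ 2911.
Taking machine parts + electronics pallets gives 3137 (≥ 2911) for 15 m³.
Below 15 m³ the best achievable stays under 2911.

15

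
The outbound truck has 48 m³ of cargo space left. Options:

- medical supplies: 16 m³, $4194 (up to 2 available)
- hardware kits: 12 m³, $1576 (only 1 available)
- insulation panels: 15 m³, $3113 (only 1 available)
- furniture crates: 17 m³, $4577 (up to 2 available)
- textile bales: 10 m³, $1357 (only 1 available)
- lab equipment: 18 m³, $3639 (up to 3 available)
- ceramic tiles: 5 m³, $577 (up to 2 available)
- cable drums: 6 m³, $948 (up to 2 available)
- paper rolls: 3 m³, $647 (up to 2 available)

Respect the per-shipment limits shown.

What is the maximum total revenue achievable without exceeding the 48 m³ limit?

11884

Greedy by ratio would take 2×furniture crates + cable drums + 2×paper rolls: 46 m³ used, total 11396.
But medical supplies + insulation panels + furniture crates fits in 48 m³ and reaches 11884.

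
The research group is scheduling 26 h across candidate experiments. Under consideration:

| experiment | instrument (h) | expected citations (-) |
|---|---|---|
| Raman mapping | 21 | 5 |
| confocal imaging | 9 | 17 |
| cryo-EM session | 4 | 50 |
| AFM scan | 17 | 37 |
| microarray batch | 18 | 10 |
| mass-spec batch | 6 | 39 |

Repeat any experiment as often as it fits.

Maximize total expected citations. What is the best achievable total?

Ranking by ratio (expected citations/h): cryo-EM session 12.50, mass-spec batch 6.50, AFM scan 2.18.
Best packing: 6×cryo-EM session — 24 h, 300 total.
Every other selection either busts 26 h or fails to beat 300.

300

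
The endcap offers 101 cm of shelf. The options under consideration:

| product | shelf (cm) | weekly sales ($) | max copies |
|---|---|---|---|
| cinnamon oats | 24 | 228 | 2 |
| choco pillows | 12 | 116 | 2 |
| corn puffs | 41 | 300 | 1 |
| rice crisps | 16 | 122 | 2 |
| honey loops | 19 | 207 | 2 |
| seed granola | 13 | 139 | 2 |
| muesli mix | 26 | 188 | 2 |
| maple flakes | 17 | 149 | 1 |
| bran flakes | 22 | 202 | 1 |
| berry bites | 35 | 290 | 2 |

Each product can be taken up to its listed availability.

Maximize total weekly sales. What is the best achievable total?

Filling by ratio: 2×choco pillows + 2×honey loops + 2×seed granola for 924, with 13 cm left unused.
The 12 cm tied up in choco pillows is better spent on cinnamon oats — total rises to 1036 (100 cm).

1036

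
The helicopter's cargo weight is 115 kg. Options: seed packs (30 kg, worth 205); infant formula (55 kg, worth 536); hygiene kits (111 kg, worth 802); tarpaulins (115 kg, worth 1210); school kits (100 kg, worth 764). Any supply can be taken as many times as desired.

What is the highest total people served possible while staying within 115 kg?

1210

Taking tarpaulins: 115 kg used, 1210 in people served.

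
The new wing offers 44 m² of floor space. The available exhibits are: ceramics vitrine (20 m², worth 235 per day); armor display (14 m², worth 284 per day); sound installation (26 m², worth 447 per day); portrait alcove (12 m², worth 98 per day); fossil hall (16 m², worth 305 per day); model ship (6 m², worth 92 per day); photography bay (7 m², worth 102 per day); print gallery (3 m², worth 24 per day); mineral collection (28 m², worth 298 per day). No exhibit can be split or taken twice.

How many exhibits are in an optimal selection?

Best achievable expected visitors is 783.
armor display + fossil hall + model ship + photography bay hits 783 at 43 m².
Every optimal selection uses 4 exhibits.

4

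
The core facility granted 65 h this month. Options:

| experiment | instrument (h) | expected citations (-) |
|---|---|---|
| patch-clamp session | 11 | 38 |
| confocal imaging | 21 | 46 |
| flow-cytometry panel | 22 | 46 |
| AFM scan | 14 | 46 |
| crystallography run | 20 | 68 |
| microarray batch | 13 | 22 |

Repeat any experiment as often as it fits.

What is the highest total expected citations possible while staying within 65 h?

220

Density check — patch-clamp session 3.45, crystallography run 3.40, AFM scan 3.29 are the best per h.
Taking the top-ratio experiments first gives 5×patch-clamp session for 190 (55 h).
Replace patch-clamp session with crystallography run: the trade gains 30 net, giving 220 at 64 h.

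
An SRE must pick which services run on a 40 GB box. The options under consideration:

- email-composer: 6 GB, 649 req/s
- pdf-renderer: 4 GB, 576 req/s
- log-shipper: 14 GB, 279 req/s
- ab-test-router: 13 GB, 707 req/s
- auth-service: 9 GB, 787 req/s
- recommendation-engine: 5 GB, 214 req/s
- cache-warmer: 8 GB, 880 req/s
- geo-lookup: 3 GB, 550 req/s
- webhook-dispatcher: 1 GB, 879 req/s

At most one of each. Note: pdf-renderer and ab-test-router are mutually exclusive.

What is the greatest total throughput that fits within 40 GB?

Best packing: email-composer + pdf-renderer + auth-service + recommendation-engine + cache-warmer + geo-lookup + webhook-dispatcher — 36 GB, 4535 total.

4535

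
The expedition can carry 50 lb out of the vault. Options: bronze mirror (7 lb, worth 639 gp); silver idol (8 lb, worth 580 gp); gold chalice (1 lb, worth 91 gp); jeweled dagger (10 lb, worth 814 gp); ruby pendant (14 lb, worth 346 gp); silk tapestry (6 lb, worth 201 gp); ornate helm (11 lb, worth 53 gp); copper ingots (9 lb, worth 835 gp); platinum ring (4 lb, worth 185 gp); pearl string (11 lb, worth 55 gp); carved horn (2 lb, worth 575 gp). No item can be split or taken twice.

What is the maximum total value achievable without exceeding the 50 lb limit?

3920

The ratio ordering already packs tightly: bronze mirror + silver idol + gold chalice + jeweled dagger + silk tapestry + copper ingots + platinum ring + carved horn, 47 lb, 3920.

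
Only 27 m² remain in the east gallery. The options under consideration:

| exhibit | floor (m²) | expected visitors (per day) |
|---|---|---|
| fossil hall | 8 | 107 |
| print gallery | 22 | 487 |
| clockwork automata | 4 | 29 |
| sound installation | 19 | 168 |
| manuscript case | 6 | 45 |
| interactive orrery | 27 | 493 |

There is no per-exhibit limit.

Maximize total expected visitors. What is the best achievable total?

The ratio ordering already packs tightly: print gallery + clockwork automata, 26 m², 516.
No other feasible combination exceeds 516.

516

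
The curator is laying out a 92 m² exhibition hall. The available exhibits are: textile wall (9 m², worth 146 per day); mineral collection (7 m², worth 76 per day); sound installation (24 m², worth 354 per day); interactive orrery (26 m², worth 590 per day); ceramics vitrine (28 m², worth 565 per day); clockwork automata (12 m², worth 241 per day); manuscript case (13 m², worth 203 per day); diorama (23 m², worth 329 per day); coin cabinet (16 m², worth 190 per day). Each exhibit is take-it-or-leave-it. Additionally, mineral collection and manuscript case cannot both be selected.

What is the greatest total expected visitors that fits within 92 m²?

By expected visitors per m²: interactive orrery 22.69, ceramics vitrine 20.18, clockwork automata 20.08 lead.
The ratio heuristic lands on textile wall + interactive orrery + ceramics vitrine + clockwork automata + manuscript case (1745) but leaves 4 m² idle.
Replace textile wall and manuscript case with sound installation: the trade gains 5 net, giving 1750 at 90 m².
Runner-up textile wall + interactive orrery + ceramics vitrine + clockwork automata + manuscript case tops out at 1745.

1750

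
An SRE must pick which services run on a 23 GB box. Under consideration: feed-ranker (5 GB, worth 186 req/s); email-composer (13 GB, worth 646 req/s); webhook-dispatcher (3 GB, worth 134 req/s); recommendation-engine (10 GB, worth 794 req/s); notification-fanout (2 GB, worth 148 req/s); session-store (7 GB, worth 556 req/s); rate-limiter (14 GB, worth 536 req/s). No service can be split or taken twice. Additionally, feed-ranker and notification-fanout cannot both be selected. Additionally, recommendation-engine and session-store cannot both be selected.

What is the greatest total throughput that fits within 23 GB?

Best packing: email-composer + recommendation-engine — 23 GB, 1440 total.
Next best is email-composer + notification-fanout + session-store at 1350 (22 GB) — short by 90.

1440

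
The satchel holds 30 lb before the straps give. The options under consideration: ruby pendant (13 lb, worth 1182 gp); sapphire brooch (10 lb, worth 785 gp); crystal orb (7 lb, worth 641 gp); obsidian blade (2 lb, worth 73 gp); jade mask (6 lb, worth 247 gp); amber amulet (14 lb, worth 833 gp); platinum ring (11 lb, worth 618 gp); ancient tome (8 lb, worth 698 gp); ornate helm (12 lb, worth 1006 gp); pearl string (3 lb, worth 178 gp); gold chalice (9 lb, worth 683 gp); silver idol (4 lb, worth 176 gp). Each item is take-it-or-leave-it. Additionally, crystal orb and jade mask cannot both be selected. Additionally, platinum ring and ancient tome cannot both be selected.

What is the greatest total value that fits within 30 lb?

A density-first pass picks ruby pendant + crystal orb + obsidian blade + ancient tome — 2594 at 30 lb.
The 10 lb tied up in obsidian blade and ancient tome is better spent on sapphire brooch — total rises to 2608 (30 lb).
The closest alternative, ruby pendant + crystal orb + obsidian blade + ancient tome, reaches only 2594.

2608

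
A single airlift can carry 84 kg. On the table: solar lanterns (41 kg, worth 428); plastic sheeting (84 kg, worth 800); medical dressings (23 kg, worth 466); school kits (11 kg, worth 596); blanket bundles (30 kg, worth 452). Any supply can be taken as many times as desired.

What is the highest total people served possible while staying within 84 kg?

4172

Taking 7×school kits: 77 kg used, 4172 in people served.
The spare 7 kg is too small for any remaining supply, and no exchange beats 4172.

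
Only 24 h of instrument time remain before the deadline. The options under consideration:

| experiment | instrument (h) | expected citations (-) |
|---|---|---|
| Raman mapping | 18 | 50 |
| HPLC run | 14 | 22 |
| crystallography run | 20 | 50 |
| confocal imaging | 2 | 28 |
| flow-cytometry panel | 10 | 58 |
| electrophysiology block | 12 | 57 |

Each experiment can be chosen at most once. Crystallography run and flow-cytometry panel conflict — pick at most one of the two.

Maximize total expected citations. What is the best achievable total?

Confocal imaging + flow-cytometry panel + electrophysiology block uses 24 of the 24 h and totals 143.
Every other selection either busts 24 h or breaks a pairing rule or fails to beat 143.

143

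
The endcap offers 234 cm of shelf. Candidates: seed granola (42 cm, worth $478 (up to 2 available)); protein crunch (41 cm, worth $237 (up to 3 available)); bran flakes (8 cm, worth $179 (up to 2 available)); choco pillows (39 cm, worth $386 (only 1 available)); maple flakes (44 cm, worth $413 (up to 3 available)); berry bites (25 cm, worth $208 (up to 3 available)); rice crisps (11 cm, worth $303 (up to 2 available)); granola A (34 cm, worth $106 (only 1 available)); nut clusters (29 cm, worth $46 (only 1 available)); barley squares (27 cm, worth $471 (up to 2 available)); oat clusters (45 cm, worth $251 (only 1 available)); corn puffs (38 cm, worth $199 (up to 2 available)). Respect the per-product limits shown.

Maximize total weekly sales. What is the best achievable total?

3278

Density check — rice crisps 27.55, bran flakes 22.38, barley squares 17.44 are the best per cm.
Taking the top-ratio products first gives 2×seed granola + 2×bran flakes + choco pillows + 2×rice crisps + 2×barley squares for 3248 (215 cm).
Replace choco pillows with 2×berry bites: the trade gains 30 net, giving 3278 at 226 cm.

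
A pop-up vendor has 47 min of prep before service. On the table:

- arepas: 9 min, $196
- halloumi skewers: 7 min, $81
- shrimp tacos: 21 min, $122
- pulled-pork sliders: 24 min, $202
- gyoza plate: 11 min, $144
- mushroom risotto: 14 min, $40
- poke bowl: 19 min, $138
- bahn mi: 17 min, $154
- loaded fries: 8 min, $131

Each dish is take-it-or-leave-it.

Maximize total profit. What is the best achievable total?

625

Density check — arepas 21.78, loaded fries 16.38, gyoza plate 13.09 are the best per min.
A density-first pass picks arepas + halloumi skewers + gyoza plate + loaded fries — 552 at 35 min.
The 7 min tied up in halloumi skewers is better spent on bahn mi — total rises to 625 (45 min).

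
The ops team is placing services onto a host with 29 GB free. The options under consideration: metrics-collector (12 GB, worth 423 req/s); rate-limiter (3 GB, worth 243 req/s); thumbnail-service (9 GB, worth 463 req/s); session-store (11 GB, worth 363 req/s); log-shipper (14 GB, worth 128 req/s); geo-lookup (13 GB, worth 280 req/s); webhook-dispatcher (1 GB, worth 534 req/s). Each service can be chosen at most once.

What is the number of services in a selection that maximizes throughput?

4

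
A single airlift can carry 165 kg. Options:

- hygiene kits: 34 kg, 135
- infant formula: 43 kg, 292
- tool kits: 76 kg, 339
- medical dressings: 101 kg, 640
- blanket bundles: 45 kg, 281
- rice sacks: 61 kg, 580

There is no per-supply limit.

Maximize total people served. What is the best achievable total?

By people served per kg: rice sacks 9.51, infant formula 6.79, medical dressings 6.34, blanket bundles 6.24 lead.
The ratio ordering already packs tightly: infant formula + 2×rice sacks, 165 kg, 1452.
That's the maximum — no swap from here does better than 1452.

1452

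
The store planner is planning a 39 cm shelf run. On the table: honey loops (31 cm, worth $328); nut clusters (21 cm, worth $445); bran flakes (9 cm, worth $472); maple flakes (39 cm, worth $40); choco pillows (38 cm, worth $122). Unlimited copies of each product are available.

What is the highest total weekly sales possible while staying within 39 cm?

1888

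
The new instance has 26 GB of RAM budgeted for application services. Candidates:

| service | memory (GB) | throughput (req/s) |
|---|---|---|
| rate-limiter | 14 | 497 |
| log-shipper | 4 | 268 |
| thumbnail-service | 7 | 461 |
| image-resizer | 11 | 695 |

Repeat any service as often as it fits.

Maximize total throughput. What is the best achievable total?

1726

Greedy by ratio would take 6×log-shipper: 24 GB used, total 1608.
Dropping 3×log-shipper frees 12 GB; slotting in 2×thumbnail-service (14 GB) lifts the total to 1726 at 26 GB.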